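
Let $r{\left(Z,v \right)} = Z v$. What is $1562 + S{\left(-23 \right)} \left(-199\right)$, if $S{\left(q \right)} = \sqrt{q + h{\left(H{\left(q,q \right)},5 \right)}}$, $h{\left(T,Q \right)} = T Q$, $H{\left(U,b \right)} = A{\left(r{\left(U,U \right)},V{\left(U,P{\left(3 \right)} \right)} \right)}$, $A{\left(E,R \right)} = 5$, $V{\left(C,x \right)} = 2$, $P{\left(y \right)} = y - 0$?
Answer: $1562 - 199 \sqrt{2} \approx 1280.6$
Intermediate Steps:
$P{\left(y \right)} = y$ ($P{\left(y \right)} = y + 0 = y$)
$H{\left(U,b \right)} = 5$
$h{\left(T,Q \right)} = Q T$
$S{\left(q \right)} = \sqrt{25 + q}$ ($S{\left(q \right)} = \sqrt{q + 5 \cdot 5} = \sqrt{q + 25} = \sqrt{25 + q}$)
$1562 + S{\left(-23 \right)} \left(-199\right) = 1562 + \sqrt{25 - 23} \left(-199\right) = 1562 + \sqrt{2} \left(-199\right) = 1562 - 199 \sqrt{2}$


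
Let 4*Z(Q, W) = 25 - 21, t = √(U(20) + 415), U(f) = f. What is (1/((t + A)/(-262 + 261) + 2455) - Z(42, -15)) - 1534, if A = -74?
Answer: -3272315227/2131802 + √435/6395406 ≈ -1535.0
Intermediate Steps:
t = √435 (t = √(20 + 415) = √435 ≈ 20.857)
Z(Q, W) = 1 (Z(Q, W) = (25 - 21)/4 = (¼)*4 = 1)
(1/((t + A)/(-262 + 261) + 2455) - Z(42, -15)) - 1534 = (1/((√435 - 74)/(-262 + 261) + 2455) - 1*1) - 1534 = (1/((-74 + √435)/(-1) + 2455) - 1) - 1534 = (1/((-74 + √435)*(-1) + 2455) - 1) - 1534 = (1/((74 - √435) + 2455) - 1) - 1534 = (1/(2529 - √435) - 1) - 1534 = (-1 + 1/(2529 - √435)) - 1534 = -1535 + 1/(2529 - √435)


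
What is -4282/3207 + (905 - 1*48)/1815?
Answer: -558159/646745 ≈ -0.86303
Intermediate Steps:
-4282/3207 + (905 - 1*48)/1815 = -4282*1/3207 + (905 - 48)*(1/1815) = -4282/3207 + 857*(1/1815) = -4282/3207 + 857/1815 = -558159/646745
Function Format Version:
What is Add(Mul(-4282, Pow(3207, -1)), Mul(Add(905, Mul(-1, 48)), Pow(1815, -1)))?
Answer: Rational(-558159, 646745) ≈ -0.86303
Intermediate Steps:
Add(Mul(-4282, Pow(3207, -1)), Mul(Add(905, Mul(-1, 48)), Pow(1815, -1))) = Add(Mul(-4282, Rational(1, 3207)), Mul(Add(905, -48), Rational(1, 1815))) = Add(Rational(-4282, 3207), Mul(857, Rational(1, 1815))) = Add(Rational(-4282, 3207), Rational(857, 1815)) = Rational(-558159, 646745)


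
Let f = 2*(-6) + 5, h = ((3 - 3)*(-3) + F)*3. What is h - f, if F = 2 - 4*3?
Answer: -23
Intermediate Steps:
F = -10 (F = 2 - 12 = -10)
h = -30 (h = ((3 - 3)*(-3) - 10)*3 = (0*(-3) - 10)*3 = (0 - 10)*3 = -10*3 = -30)
f = -7 (f = -12 + 5 = -7)
h - f = -30 - 1*(-7) = -30 + 7 = -23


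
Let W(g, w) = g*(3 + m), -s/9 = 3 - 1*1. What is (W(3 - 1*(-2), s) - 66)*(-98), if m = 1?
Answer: 4508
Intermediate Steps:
s = -18 (s = -9*(3 - 1*1) = -9*(3 - 1) = -9*2 = -18)
W(g, w) = 4*g (W(g, w) = g*(3 + 1) = g*4 = 4*g)
(W(3 - 1*(-2), s) - 66)*(-98) = (4*(3 - 1*(-2)) - 66)*(-98) = (4*(3 + 2) - 66)*(-98) = (4*5 - 66)*(-98) = (20 - 66)*(-98) = -46*(-98) = 4508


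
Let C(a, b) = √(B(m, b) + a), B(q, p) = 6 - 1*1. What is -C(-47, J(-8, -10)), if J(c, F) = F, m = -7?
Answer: -I*√42 ≈ -6.4807*I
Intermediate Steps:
B(q, p) = 5 (B(q, p) = 6 - 1 = 5)
C(a, b) = √(5 + a)
-C(-47, J(-8, -10)) = -√(5 - 47) = -√(-42) = -I*√42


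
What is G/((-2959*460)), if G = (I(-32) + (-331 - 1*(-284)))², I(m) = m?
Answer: -6241/1361140 ≈ -0.0045851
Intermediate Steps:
G = 6241 (G = (-32 + (-331 - 1*(-284)))² = (-32 + (-331 + 284))² = (-32 - 47)² = (-79)² = 6241)
G/((-2959*460)) = 6241/((-2959*460)) = 6241/(-1361140) = 6241*(-1/1361140) = -6241/1361140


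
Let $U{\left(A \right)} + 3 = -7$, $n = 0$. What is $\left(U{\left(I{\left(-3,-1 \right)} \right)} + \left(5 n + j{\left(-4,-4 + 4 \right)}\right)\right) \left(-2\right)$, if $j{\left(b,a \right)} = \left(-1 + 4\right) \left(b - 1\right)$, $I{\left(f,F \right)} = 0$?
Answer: $50$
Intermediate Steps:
$U{\left(A \right)} = -10$ ($U{\left(A \right)} = -3 - 7 = -10$)
$j{\left(b,a \right)} = -3 + 3 b$ ($j{\left(b,a \right)} = 3 \left(-1 + b\right) = -3 + 3 b$)
$\left(U{\left(I{\left(-3,-1 \right)} \right)} + \left(5 n + j{\left(-4,-4 + 4 \right)}\right)\right) \left(-2\right) = \left(-10 + \left(5 \cdot 0 + \left(-3 + 3 \left(-4\right)\right)\right)\right) \left(-2\right) = \left(-10 + \left(0 - 15\right)\right) \left(-2\right) = \left(-10 - 15\right) \left(-2\right) = \left(-25\right) \left(-2\right) = 50$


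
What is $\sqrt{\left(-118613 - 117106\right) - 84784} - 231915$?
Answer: $-231915 + i \sqrt{320503} \approx -2.3192 \cdot 10^{5} + 566.13 i$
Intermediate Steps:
$\sqrt{\left(-118613 - 117106\right) - 84784} - 231915 = \sqrt{-235719 - 84784} - 231915 = \sqrt{-320503} - 231915 = i \sqrt{320503} - 231915 = -231915 + i \sqrt{320503}$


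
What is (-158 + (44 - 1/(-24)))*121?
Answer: -330935/24 ≈ -13789.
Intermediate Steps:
(-158 + (44 - 1/(-24)))*121 = (-158 + (44 - 1*(-1/24)))*121 = (-158 + (44 + 1/24))*121 = (-158 + 1057/24)*121 = -2735/24*121 = -330935/24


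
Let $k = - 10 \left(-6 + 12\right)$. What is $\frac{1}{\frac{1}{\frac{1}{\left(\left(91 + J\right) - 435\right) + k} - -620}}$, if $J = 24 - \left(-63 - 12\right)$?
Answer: $\frac{189099}{305} \approx 620.0$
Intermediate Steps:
$J = 99$ ($J = 24 - -75 = 24 + 75 = 99$)
$k = -60$ ($k = \left(-10\right) 6 = -60$)
$\frac{1}{\frac{1}{\frac{1}{\left(\left(91 + J\right) - 435\right) + k} - -620}} = \frac{1}{\frac{1}{\frac{1}{\left(\left(91 + 99\right) - 435\right) - 60} - -620}} = \frac{1}{\frac{1}{\frac{1}{\left(190 - 435\right) - 60} + 620}} = \frac{1}{\frac{1}{\frac{1}{-245 - 60} + 620}} = \frac{1}{\frac{1}{\frac{1}{-305} + 620}} = \frac{1}{\frac{1}{- \frac{1}{305} + 620}} = \frac{1}{\frac{1}{\frac{189099}{305}}} = \frac{1}{\frac{305}{189099}} = \frac{189099}{305}$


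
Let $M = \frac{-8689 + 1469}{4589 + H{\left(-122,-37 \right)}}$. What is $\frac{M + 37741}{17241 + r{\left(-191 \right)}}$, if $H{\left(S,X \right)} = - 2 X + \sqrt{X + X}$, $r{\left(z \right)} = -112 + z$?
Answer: $\frac{820593163603}{368293825134} + \frac{3610 i \sqrt{74}}{184146912567} \approx 2.2281 + 1.6864 \cdot 10^{-7} i$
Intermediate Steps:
$H{\left(S,X \right)} = - 2 X + \sqrt{2} \sqrt{X}$ ($H{\left(S,X \right)} = - 2 X + \sqrt{2 X} = - 2 X + \sqrt{2} \sqrt{X}$)
$M = - \frac{7220}{4663 + i \sqrt{74}}$ ($M = \frac{-8689 + 1469}{4589 + \left(\left(-2\right) \left(-37\right) + \sqrt{2} \sqrt{-37}\right)} = - \frac{7220}{4589 + \left(74 + \sqrt{2} i \sqrt{37}\right)} = - \frac{7220}{4589 + \left(74 + i \sqrt{74}\right)} = - \frac{7220}{4663 + i \sqrt{74}} \approx -1.5484 + 0.0028564 i$)
$\frac{M + 37741}{17241 + r{\left(-191 \right)}} = \frac{\left(- \frac{33666860}{21743643} + \frac{7220 i \sqrt{74}}{21743643}\right) + 37741}{17241 - 303} = \frac{\frac{820593163603}{21743643} + \frac{7220 i \sqrt{74}}{21743643}}{17241 - 303} = \frac{\frac{820593163603}{21743643} + \frac{7220 i \sqrt{74}}{21743643}}{16938} = \left(\frac{820593163603}{21743643} + \frac{7220 i \sqrt{74}}{21743643}\right) \frac{1}{16938} = \frac{820593163603}{368293825134} + \frac{3610 i \sqrt{74}}{184146912567}$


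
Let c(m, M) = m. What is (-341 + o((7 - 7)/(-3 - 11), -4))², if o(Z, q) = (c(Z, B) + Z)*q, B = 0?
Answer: 116281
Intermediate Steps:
o(Z, q) = 2*Z*q (o(Z, q) = (Z + Z)*q = (2*Z)*q = 2*Z*q)
(-341 + o((7 - 7)/(-3 - 11), -4))² = (-341 + 2*((7 - 7)/(-3 - 11))*(-4))² = (-341 + 2*(0/(-14))*(-4))² = (-341 + 2*(0*(-1/14))*(-4))² = (-341 + 2*0*(-4))² = (-341 + 0)² = (-341)² = 116281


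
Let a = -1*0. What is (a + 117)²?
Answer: 13689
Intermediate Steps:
a = 0
(a + 117)² = (0 + 117)² = 117² = 13689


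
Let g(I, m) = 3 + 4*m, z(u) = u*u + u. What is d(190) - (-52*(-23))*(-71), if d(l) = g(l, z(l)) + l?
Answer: 230269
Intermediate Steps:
z(u) = u + u² (z(u) = u² + u = u + u²)
d(l) = 3 + l + 4*l*(1 + l) (d(l) = (3 + 4*(l*(1 + l))) + l = (3 + 4*l*(1 + l)) + l = 3 + l + 4*l*(1 + l))
d(190) - (-52*(-23))*(-71) = (3 + 190 + 4*190*(1 + 190)) - (-52*(-23))*(-71) = (3 + 190 + 4*190*191) - 1196*(-71) = (3 + 190 + 145160) - 1*(-84916) = 145353 + 84916 = 230269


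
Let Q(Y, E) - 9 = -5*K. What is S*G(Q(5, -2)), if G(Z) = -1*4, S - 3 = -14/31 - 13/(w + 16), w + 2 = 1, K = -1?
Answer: -3128/465 ≈ -6.7269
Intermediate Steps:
w = -1 (w = -2 + 1 = -1)
Q(Y, E) = 14 (Q(Y, E) = 9 - 5*(-1) = 9 + 5 = 14)
S = 782/465 (S = 3 + (-14/31 - 13/(-1 + 16)) = 3 + (-14*1/31 - 13/15) = 3 + (-14/31 - 13*1/15) = 3 + (-14/31 - 13/15) = 3 - 613/465 = 782/465 ≈ 1.6817)
G(Z) = -4
S*G(Q(5, -2)) = (782/465)*(-4) = -3128/465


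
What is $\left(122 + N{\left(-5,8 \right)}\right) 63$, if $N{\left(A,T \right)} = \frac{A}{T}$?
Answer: $\frac{61173}{8} \approx 7646.6$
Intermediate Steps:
$\left(122 + N{\left(-5,8 \right)}\right) 63 = \left(122 - \frac{5}{8}\right) 63 = \frac{971}{8} \cdot 63 = \frac{61173}{8}$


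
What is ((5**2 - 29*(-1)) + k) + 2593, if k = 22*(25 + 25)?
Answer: 3747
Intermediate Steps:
k = 1100 (k = 22*50 = 1100)
((5**2 - 29*(-1)) + k) + 2593 = ((5**2 - 29*(-1)) + 1100) + 2593 = ((25 + 29) + 1100) + 2593 = (54 + 1100) + 2593 = 1154 + 2593 = 3747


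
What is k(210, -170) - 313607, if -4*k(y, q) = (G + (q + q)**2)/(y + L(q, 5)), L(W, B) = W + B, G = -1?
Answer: -18854953/60 ≈ -3.1425e+5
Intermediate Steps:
L(W, B) = B + W
k(y, q) = -(-1 + 4*q**2)/(4*(5 + q + y)) (k(y, q) = -(-1 + (q + q)**2)/(4*(y + (5 + q))) = -(-1 + (2*q)**2)/(4*(5 + q + y)) = -(-1 + 4*q**2)/(4*(5 + q + y)))
k(210, -170) - 313607 = (1/4 - 1*(-170)**2)/(5 - 170 + 210) - 313607 = (1/4 - 1*28900)/45 - 313607 = (1/4 - 28900)/45 - 313607 = (1/45)*(-115599/4) - 313607 = -38533/60 - 313607 = -18854953/60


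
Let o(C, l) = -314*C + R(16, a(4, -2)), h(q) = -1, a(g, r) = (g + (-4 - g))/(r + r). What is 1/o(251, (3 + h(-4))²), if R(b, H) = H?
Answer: -1/78813 ≈ -1.2688e-5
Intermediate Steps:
a(g, r) = -2/r (a(g, r) = -4*1/(2*r) = -2/r)
o(C, l) = 1 - 314*C (o(C, l) = -314*C - 2/(-2) = -314*C - 2*(-½) = -314*C + 1 = 1 - 314*C)
1/o(251, (3 + h(-4))²) = 1/(1 - 314*251) = 1/(1 - 78814) = 1/(-78813) = -1/78813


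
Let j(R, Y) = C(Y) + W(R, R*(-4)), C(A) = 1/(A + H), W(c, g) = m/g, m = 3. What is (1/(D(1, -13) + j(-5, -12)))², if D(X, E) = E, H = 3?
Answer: 32400/5442889 ≈ 0.0059527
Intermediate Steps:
W(c, g) = 3/g
C(A) = 1/(3 + A) (C(A) = 1/(A + 3) = 1/(3 + A))
j(R, Y) = 1/(3 + Y) - 3/(4*R) (j(R, Y) = 1/(3 + Y) + 3/((R*(-4))) = 1/(3 + Y) + 3/((-4*R)) = 1/(3 + Y) + 3*(-1/(4*R)) = 1/(3 + Y) - 3/(4*R))
(1/(D(1, -13) + j(-5, -12)))² = (1/(-13 + (¼)*(-9 - 3*(-12) + 4*(-5))/(-5*(3 - 12))))² = (1/(-13 + (¼)*(-⅕)*(-9 + 36 - 20)/(-9)))² = (1/(-13 + (¼)*(-⅕)*(-⅑)*7))² = (1/(-13 + 7/180))² = (1/(-2333/180))² = (-180/2333)² = 32400/5442889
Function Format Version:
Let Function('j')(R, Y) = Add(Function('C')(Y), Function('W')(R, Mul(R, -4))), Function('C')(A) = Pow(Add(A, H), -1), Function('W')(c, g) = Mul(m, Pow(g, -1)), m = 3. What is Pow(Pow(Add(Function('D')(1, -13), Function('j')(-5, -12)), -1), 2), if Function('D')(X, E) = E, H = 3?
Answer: Rational(32400, 5442889) ≈ 0.0059527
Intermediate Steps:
Function('W')(c, g) = Mul(3, Pow(g, -1))
Function('C')(A) = Pow(Add(3, A), -1) (Function('C')(A) = Pow(Add(A, 3), -1) = Pow(Add(3, A), -1))
Function('j')(R, Y) = Add(Pow(Add(3, Y), -1), Mul(Rational(-3, 4), Pow(R, -1))) (Function('j')(R, Y) = Add(Pow(Add(3, Y), -1), Mul(3, Pow(Mul(R, -4), -1))) = Add(Pow(Add(3, Y), -1), Mul(3, Pow(Mul(-4, R), -1))) = Add(Pow(Add(3, Y), -1), Mul(3, Mul(Rational(-1, 4), Pow(R, -1)))) = Add(Pow(Add(3, Y), -1), Mul(Rational(-3, 4), Pow(R, -1))))
Pow(Pow(Add(Function('D')(1, -13), Function('j')(-5, -12)), -1), 2) = Pow(Pow(Add(-13, Mul(Rational(1, 4), Pow(-5, -1), Pow(Add(3, -12), -1), Add(-9, Mul(-3, -12), Mul(4, -5)))), -1), 2) = Pow(Pow(Add(-13, Mul(Rational(1, 4), Rational(-1, 5), Pow(-9, -1), Add(-9, 36, -20))), -1), 2) = Pow(Pow(Add(-13, Mul(Rational(1, 4), Rational(-1, 5), Rational(-1, 9), 7)), -1), 2) = Pow(Pow(Add(-13, Rational(7, 180)), -1), 2) = Pow(Pow(Rational(-2333, 180), -1), 2) = Pow(Rational(-180, 2333), 2) = Rational(32400, 5442889)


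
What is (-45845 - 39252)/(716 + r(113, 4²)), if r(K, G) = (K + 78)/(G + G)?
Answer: -2723104/23103 ≈ -117.87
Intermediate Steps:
r(K, G) = (78 + K)/(2*G) (r(K, G) = (78 + K)/((2*G)) = (78 + K)*(1/(2*G)) = (78 + K)/(2*G))
(-45845 - 39252)/(716 + r(113, 4²)) = (-45845 - 39252)/(716 + (78 + 113)/(2*(4²))) = -85097/(716 + (½)*191/16) = -85097/(716 + (½)*(1/16)*191) = -85097/(716 + 191/32) = -85097/23103/32 = -85097*32/23103 = -2723104/23103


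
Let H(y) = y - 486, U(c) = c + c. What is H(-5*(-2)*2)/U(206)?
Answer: -233/206 ≈ -1.1311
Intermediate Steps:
U(c) = 2*c
H(y) = -486 + y
H(-5*(-2)*2)/U(206) = (-486 - 5*(-2)*2)/((2*206)) = (-486 + 10*2)/412 = (-486 + 20)*(1/412) = -466*1/412 = -233/206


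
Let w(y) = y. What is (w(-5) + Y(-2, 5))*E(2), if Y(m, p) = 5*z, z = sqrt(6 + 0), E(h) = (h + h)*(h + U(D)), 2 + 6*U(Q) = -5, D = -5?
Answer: -50/3 + 50*sqrt(6)/3 ≈ 24.158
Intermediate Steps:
U(Q) = -7/6 (U(Q) = -1/3 + (1/6)*(-5) = -1/3 - 5/6 = -7/6)
E(h) = 2*h*(-7/6 + h) (E(h) = (h + h)*(h - 7/6) = (2*h)*(-7/6 + h) = 2*h*(-7/6 + h))
z = sqrt(6) ≈ 2.4495
Y(m, p) = 5*sqrt(6)
(w(-5) + Y(-2, 5))*E(2) = (-5 + 5*sqrt(6))*((1/3)*2*(-7 + 6*2)) = (-5 + 5*sqrt(6))*((1/3)*2*(-7 + 12)) = (-5 + 5*sqrt(6))*((1/3)*2*5) = (-5 + 5*sqrt(6))*(10/3) = -50/3 + 50*sqrt(6)/3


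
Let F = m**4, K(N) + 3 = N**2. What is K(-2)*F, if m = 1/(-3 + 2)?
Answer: 1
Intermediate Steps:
K(N) = -3 + N**2
m = -1 (m = 1/(-1) = -1)
F = 1 (F = (-1)**4 = 1)
K(-2)*F = (-3 + (-2)**2)*1 = (-3 + 4)*1 = 1*1 = 1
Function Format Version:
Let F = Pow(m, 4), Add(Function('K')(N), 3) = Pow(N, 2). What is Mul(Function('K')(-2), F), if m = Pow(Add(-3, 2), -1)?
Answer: 1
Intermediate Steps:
Function('K')(N) = Add(-3, Pow(N, 2))
m = -1 (m = Pow(-1, -1) = -1)
F = 1 (F = Pow(-1, 4) = 1)
Mul(Function('K')(-2), F) = Mul(Add(-3, Pow(-2, 2)), 1) = Mul(Add(-3, 4), 1) = Mul(1, 1) = 1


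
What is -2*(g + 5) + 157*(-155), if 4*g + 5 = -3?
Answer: -24341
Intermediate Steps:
g = -2 (g = -5/4 + (¼)*(-3) = -5/4 - ¾ = -2)
-2*(g + 5) + 157*(-155) = -2*(-2 + 5) + 157*(-155) = -2*3 - 24335 = -6 - 24335 = -24341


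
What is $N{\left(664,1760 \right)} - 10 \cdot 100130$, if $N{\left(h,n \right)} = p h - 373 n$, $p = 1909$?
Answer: $-390204$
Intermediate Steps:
$N{\left(h,n \right)} = - 373 n + 1909 h$ ($N{\left(h,n \right)} = 1909 h - 373 n = - 373 n + 1909 h$)
$N{\left(664,1760 \right)} - 10 \cdot 100130 = \left(\left(-373\right) 1760 + 1909 \cdot 664\right) - 10 \cdot 100130 = \left(-656480 + 1267576\right) - 1001300 = 611096 - 1001300 = -390204$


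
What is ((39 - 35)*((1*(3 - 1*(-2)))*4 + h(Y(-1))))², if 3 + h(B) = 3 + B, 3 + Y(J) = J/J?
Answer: 5184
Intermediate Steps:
Y(J) = -2 (Y(J) = -3 + J/J = -3 + 1 = -2)
h(B) = B (h(B) = -3 + (3 + B) = B)
((39 - 35)*((1*(3 - 1*(-2)))*4 + h(Y(-1))))² = ((39 - 35)*((1*(3 - 1*(-2)))*4 - 2))² = (4*((1*(3 + 2))*4 - 2))² = (4*((1*5)*4 - 2))² = (4*(5*4 - 2))² = (4*(20 - 2))² = (4*18)² = 72² = 5184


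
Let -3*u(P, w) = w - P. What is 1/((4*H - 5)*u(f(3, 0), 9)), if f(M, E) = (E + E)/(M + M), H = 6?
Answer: -1/57 ≈ -0.017544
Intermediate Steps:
f(M, E) = E/M (f(M, E) = (2*E)/((2*M)) = (2*E)*(1/(2*M)) = E/M)
u(P, w) = -w/3 + P/3 (u(P, w) = -(w - P)/3 = -w/3 + P/3)
1/((4*H - 5)*u(f(3, 0), 9)) = 1/((4*6 - 5)*(-⅓*9 + (0/3)/3)) = 1/((24 - 5)*(-3 + (0*(⅓))/3)) = 1/(19*(-3 + (⅓)*0)) = 1/(19*(-3 + 0)) = 1/(19*(-3)) = 1/(-57) = -1/57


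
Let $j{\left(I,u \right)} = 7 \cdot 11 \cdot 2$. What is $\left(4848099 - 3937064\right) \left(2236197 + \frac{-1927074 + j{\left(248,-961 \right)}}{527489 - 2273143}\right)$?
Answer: $\frac{1778170942540152265}{872827} \approx 2.0373 \cdot 10^{12}$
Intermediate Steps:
$j{\left(I,u \right)} = 154$ ($j{\left(I,u \right)} = 77 \cdot 2 = 154$)
$\left(4848099 - 3937064\right) \left(2236197 + \frac{-1927074 + j{\left(248,-961 \right)}}{527489 - 2273143}\right) = \left(4848099 - 3937064\right) \left(2236197 + \frac{-1927074 + 154}{527489 - 2273143}\right) = 911035 \left(2236197 - \frac{1926920}{-1745654}\right) = 911035 \left(2236197 - - \frac{963460}{872827}\right) = 911035 \left(2236197 + \frac{963460}{872827}\right) = 911035 \cdot \frac{1951814082379}{872827} = \frac{1778170942540152265}{872827}$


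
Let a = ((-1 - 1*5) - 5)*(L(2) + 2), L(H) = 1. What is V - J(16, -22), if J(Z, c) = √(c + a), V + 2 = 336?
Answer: 334 - I*√55 ≈ 334.0 - 7.4162*I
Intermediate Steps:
V = 334 (V = -2 + 336 = 334)
a = -33 (a = ((-1 - 1*5) - 5)*(1 + 2) = ((-1 - 5) - 5)*3 = (-6 - 5)*3 = -11*3 = -33)
J(Z, c) = √(-33 + c) (J(Z, c) = √(c - 33) = √(-33 + c))
V - J(16, -22) = 334 - √(-33 - 22) = 334 - √(-55) = 334 - I*√55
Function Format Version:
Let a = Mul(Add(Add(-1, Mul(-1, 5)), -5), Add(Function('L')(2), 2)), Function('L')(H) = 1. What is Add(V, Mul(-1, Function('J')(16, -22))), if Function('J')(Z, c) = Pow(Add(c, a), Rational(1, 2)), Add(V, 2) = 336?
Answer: Add(334, Mul(-1, I, Pow(55, Rational(1, 2)))) ≈ Add(334.00, Mul(-7.4162, I))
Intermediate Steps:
V = 334 (V = Add(-2, 336) = 334)
a = -33 (a = Mul(Add(Add(-1, Mul(-1, 5)), -5), Add(1, 2)) = Mul(Add(Add(-1, -5), -5), 3) = Mul(Add(-6, -5), 3) = Mul(-11, 3) = -33)
Function('J')(Z, c) = Pow(Add(-33, c), Rational(1, 2)) (Function('J')(Z, c) = Pow(Add(c, -33), Rational(1, 2)) = Pow(Add(-33, c), Rational(1, 2)))
Add(V, Mul(-1, Function('J')(16, -22))) = Add(334, Mul(-1, Pow(Add(-33, -22), Rational(1, 2)))) = Add(334, Mul(-1, Pow(-55, Rational(1, 2)))) = Add(334, Mul(-1, Mul(I, Pow(55, Rational(1, 2))))) = Add(334, Mul(-1, I, Pow(55, Rational(1, 2))))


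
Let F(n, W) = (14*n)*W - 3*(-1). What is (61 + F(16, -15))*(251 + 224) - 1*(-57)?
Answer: -1565543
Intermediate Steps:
F(n, W) = 3 + 14*W*n (F(n, W) = 14*W*n + 3 = 3 + 14*W*n)
(61 + F(16, -15))*(251 + 224) - 1*(-57) = (61 + (3 + 14*(-15)*16))*(251 + 224) - 1*(-57) = (61 + (3 - 3360))*475 + 57 = (61 - 3357)*475 + 57 = -3296*475 + 57 = -1565600 + 57 = -1565543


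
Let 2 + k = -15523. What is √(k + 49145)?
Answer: 82*√5 ≈ 183.36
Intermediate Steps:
k = -15525 (k = -2 - 15523 = -15525)
√(k + 49145) = √(-15525 + 49145) = √33620 = 82*√5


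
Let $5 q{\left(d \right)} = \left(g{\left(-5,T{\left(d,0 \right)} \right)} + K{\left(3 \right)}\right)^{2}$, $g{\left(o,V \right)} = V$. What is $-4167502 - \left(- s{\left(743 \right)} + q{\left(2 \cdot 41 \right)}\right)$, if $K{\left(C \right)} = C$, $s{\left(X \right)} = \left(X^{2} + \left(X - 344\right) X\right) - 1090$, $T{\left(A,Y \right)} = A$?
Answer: $-3321531$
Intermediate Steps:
$s{\left(X \right)} = -1090 + X^{2} + X \left(-344 + X\right)$ ($s{\left(X \right)} = \left(X^{2} + \left(X - 344\right) X\right) - 1090 = \left(X^{2} + \left(-344 + X\right) X\right) - 1090 = \left(X^{2} + X \left(-344 + X\right)\right) - 1090 = -1090 + X^{2} + X \left(-344 + X\right)$)
$q{\left(d \right)} = \frac{\left(3 + d\right)^{2}}{5}$ ($q{\left(d \right)} = \frac{\left(d + 3\right)^{2}}{5} = \frac{\left(3 + d\right)^{2}}{5}$)
$-4167502 - \left(- s{\left(743 \right)} + q{\left(2 \cdot 41 \right)}\right) = -4167502 - \left(-847416 + \frac{\left(3 + 2 \cdot 41\right)^{2}}{5}\right) = -4167502 - \left(-847416 + \frac{\left(3 + 82\right)^{2}}{5}\right) = -4167502 - \left(-847416 + \frac{85^{2}}{5}\right) = -4167502 + \left(847416 - \frac{1}{5} \cdot 7225\right) = -4167502 + \left(847416 - 1445\right) = -4167502 + 845971 = -3321531$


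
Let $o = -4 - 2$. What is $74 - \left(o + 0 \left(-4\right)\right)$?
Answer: $80$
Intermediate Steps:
$o = -6$ ($o = -4 - 2 = -6$)
$74 - \left(o + 0 \left(-4\right)\right) = 74 - \left(-6 + 0 \left(-4\right)\right) = 74 - \left(-6 + 0\right) = 74 - -6 = 74 + 6 = 80$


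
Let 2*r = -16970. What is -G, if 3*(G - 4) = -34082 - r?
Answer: 25585/3 ≈ 8528.3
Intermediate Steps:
r = -8485 (r = (½)*(-16970) = -8485)
G = -25585/3 (G = 4 + (-34082 - 1*(-8485))/3 = 4 + (-34082 + 8485)/3 = 4 + (⅓)*(-25597) = 4 - 25597/3 = -25585/3 ≈ -8528.3)
-G = -1*(-25585/3) = 25585/3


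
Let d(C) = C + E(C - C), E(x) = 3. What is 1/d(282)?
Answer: 1/285 ≈ 0.0035088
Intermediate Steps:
d(C) = 3 + C (d(C) = C + 3 = 3 + C)
1/d(282) = 1/(3 + 282) = 1/285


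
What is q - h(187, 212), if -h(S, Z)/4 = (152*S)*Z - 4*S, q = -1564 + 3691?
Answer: 24102687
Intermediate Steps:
q = 2127
h(S, Z) = 16*S - 608*S*Z (h(S, Z) = -4*((152*S)*Z - 4*S) = -4*(152*S*Z - 4*S) = -4*(-4*S + 152*S*Z) = 16*S - 608*S*Z)
q - h(187, 212) = 2127 - 16*187*(1 - 38*212) = 2127 - 16*187*(1 - 8056) = 2127 - 16*187*(-8055) = 2127 - 1*(-24100560) = 2127 + 24100560 = 24102687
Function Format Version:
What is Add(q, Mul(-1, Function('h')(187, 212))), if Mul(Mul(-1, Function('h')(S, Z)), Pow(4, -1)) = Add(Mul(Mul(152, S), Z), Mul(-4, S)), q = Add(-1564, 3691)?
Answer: 24102687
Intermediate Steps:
q = 2127
Function('h')(S, Z) = Add(Mul(16, S), Mul(-608, S, Z)) (Function('h')(S, Z) = Mul(-4, Add(Mul(Mul(152, S), Z), Mul(-4, S))) = Mul(-4, Add(Mul(152, S, Z), Mul(-4, S))) = Mul(-4, Add(Mul(-4, S), Mul(152, S, Z))) = Add(Mul(16, S), Mul(-608, S, Z)))
Add(q, Mul(-1, Function('h')(187, 212))) = Add(2127, Mul(-1, Mul(16, 187, Add(1, Mul(-38, 212))))) = Add(2127, Mul(-1, Mul(16, 187, Add(1, -8056)))) = Add(2127, Mul(-1, Mul(16, 187, -8055))) = Add(2127, Mul(-1, -24100560)) = Add(2127, 24100560) = 24102687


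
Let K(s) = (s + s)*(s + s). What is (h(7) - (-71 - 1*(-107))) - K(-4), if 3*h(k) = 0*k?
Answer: -100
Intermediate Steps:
h(k) = 0 (h(k) = (0*k)/3 = (⅓)*0 = 0)
K(s) = 4*s² (K(s) = (2*s)*(2*s) = 4*s²)
(h(7) - (-71 - 1*(-107))) - K(-4) = (0 - (-71 - 1*(-107))) - 4*(-4)² = (0 - (-71 + 107)) - 4*16 = (0 - 1*36) - 1*64 = (0 - 36) - 64 = -36 - 64 = -100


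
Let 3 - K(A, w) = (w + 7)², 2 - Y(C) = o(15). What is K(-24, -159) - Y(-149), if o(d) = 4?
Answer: -23099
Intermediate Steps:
Y(C) = -2 (Y(C) = 2 - 1*4 = 2 - 4 = -2)
K(A, w) = 3 - (7 + w)² (K(A, w) = 3 - (w + 7)² = 3 - (7 + w)²)
K(-24, -159) - Y(-149) = (3 - (7 - 159)²) - 1*(-2) = (3 - 1*(-152)²) + 2 = (3 - 1*23104) + 2 = (3 - 23104) + 2 = -23101 + 2 = -23099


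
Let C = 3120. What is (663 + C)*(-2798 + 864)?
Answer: -7316322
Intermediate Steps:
(663 + C)*(-2798 + 864) = (663 + 3120)*(-2798 + 864) = 3783*(-1934) = -7316322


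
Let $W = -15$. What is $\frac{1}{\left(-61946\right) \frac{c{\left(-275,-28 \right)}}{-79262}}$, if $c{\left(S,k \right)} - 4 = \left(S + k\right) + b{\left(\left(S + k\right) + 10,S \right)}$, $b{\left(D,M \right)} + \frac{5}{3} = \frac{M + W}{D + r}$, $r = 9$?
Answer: $- \frac{16882806}{3953672477} \approx -0.0042702$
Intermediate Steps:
$b{\left(D,M \right)} = - \frac{5}{3} + \frac{-15 + M}{9 + D}$ ($b{\left(D,M \right)} = - \frac{5}{3} + \frac{M - 15}{D + 9} = - \frac{5}{3} + \frac{-15 + M}{9 + D}$)
$c{\left(S,k \right)} = 4 + S + k + \frac{- \frac{140}{3} - \frac{5 k}{3} - \frac{2 S}{3}}{19 + S + k}$ ($c{\left(S,k \right)} = 4 + \left(\left(S + k\right) + \frac{-30 + S - \frac{5 \left(\left(S + k\right) + 10\right)}{3}}{9 + \left(\left(S + k\right) + 10\right)}\right) = 4 + \left(\left(S + k\right) + \frac{-30 + S - \frac{5 \left(10 + S + k\right)}{3}}{9 + \left(10 + S + k\right)}\right) = 4 + \left(\left(S + k\right) + \frac{-30 + S - \left(\frac{50}{3} + \frac{5 S}{3} + \frac{5 k}{3}\right)}{19 + S + k}\right) = 4 + \left(\left(S + k\right) + \frac{- \frac{140}{3} - \frac{5 k}{3} - \frac{2 S}{3}}{19 + S + k}\right) = 4 + \left(S + k + \frac{- \frac{140}{3} - \frac{5 k}{3} - \frac{2 S}{3}}{19 + S + k}\right) = 4 + S + k + \frac{- \frac{140}{3} - \frac{5 k}{3} - \frac{2 S}{3}}{19 + S + k}$)
$\frac{1}{\left(-61946\right) \frac{c{\left(-275,-28 \right)}}{-79262}} = \frac{1}{\left(-61946\right) \frac{\frac{1}{3} \frac{1}{19 - 275 - 28} \left(-140 - -140 - -550 + 3 \left(4 - 275 - 28\right) \left(19 - 275 - 28\right)\right)}{-79262}} = - \frac{1}{61946 \frac{-140 + 140 + 550 + 3 \left(-299\right) \left(-284\right)}{3 \left(-284\right)} \left(- \frac{1}{79262}\right)} = - \frac{1}{61946 \cdot \frac{1}{3} \left(- \frac{1}{284}\right) \left(-140 + 140 + 550 + 254748\right) \left(- \frac{1}{79262}\right)} = - \frac{1}{61946 \cdot \frac{1}{3} \left(- \frac{1}{284}\right) 255298 \left(- \frac{1}{79262}\right)} = - \frac{1}{61946 \left(\left(- \frac{127649}{426}\right) \left(- \frac{1}{79262}\right)\right)} = - \frac{1}{61946 \cdot \frac{127649}{33765612}} = \left(- \frac{1}{61946}\right) \frac{33765612}{127649} = - \frac{16882806}{3953672477}$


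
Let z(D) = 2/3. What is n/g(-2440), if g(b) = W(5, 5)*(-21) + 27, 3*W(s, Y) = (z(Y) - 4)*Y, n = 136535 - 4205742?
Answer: -12207621/431 ≈ -28324.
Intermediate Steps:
z(D) = ⅔ (z(D) = 2*(⅓) = ⅔)
n = -4069207
W(s, Y) = -10*Y/9 (W(s, Y) = ((⅔ - 4)*Y)/3 = (-10*Y/3)/3 = -10*Y/9)
g(b) = 431/3 (g(b) = -10/9*5*(-21) + 27 = -50/9*(-21) + 27 = 350/3 + 27 = 431/3)
n/g(-2440) = -4069207/431/3 = -4069207*3/431 = -12207621/431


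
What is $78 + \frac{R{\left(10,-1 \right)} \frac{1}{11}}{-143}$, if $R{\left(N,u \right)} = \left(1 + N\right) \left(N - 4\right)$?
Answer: $\frac{11148}{143} \approx 77.958$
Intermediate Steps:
$R{\left(N,u \right)} = \left(1 + N\right) \left(-4 + N\right)$
$78 + \frac{R{\left(10,-1 \right)} \frac{1}{11}}{-143} = 78 + \frac{\left(-4 + 10^{2} - 30\right) \frac{1}{11}}{-143} = 78 + \left(-4 + 100 - 30\right) \frac{1}{11} \left(- \frac{1}{143}\right) = 78 + 66 \cdot \frac{1}{11} \left(- \frac{1}{143}\right) = 78 + 6 \left(- \frac{1}{143}\right) = 78 - \frac{6}{143} = \frac{11148}{143}$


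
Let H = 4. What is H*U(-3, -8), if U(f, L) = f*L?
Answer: 96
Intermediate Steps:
U(f, L) = L*f
H*U(-3, -8) = 4*(-8*(-3)) = 4*24 = 96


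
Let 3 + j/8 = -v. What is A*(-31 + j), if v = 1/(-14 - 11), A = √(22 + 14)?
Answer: -8202/25 ≈ -328.08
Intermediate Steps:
A = 6 (A = √36 = 6)
v = -1/25 (v = 1/(-25) = -1/25 ≈ -0.040000)
j = -592/25 (j = -24 + 8*(-1*(-1/25)) = -24 + 8*(1/25) = -24 + 8/25 = -592/25 ≈ -23.680)
A*(-31 + j) = 6*(-31 - 592/25) = 6*(-1367/25) = -8202/25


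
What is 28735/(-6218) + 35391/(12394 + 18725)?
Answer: -224714409/64499314 ≈ -3.4840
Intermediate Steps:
28735/(-6218) + 35391/(12394 + 18725) = 28735*(-1/6218) + 35391/31119 = -28735/6218 + 35391*(1/31119) = -28735/6218 + 11797/10373 = -224714409/64499314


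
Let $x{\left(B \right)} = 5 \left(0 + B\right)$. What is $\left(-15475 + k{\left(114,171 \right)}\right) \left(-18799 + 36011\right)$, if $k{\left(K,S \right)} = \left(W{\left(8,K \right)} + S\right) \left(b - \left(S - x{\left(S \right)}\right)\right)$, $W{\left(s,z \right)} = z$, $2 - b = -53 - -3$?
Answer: $3344033420$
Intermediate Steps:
$x{\left(B \right)} = 5 B$
$b = 52$ ($b = 2 - \left(-53 - -3\right) = 2 - \left(-53 + 3\right) = 2 - -50 = 2 + 50 = 52$)
$k{\left(K,S \right)} = \left(52 + 4 S\right) \left(K + S\right)$ ($k{\left(K,S \right)} = \left(K + S\right) \left(52 + \left(5 S - S\right)\right) = \left(K + S\right) \left(52 + 4 S\right) = \left(52 + 4 S\right) \left(K + S\right)$)
$\left(-15475 + k{\left(114,171 \right)}\right) \left(-18799 + 36011\right) = \left(-15475 + \left(4 \cdot 171^{2} + 52 \cdot 114 + 52 \cdot 171 + 4 \cdot 114 \cdot 171\right)\right) \left(-18799 + 36011\right) = \left(-15475 + \left(4 \cdot 29241 + 5928 + 8892 + 77976\right)\right) 17212 = \left(-15475 + \left(116964 + 5928 + 8892 + 77976\right)\right) 17212 = \left(-15475 + 209760\right) 17212 = 194285 \cdot 17212 = 3344033420$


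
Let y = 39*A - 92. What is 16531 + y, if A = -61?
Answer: 14060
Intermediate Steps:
y = -2471 (y = 39*(-61) - 92 = -2379 - 92 = -2471)
16531 + y = 16531 - 2471 = 14060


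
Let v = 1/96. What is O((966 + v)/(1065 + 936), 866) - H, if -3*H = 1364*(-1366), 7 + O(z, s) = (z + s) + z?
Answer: -59570381615/96048 ≈ -6.2022e+5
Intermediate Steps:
v = 1/96 ≈ 0.010417
O(z, s) = -7 + s + 2*z (O(z, s) = -7 + ((z + s) + z) = -7 + ((s + z) + z) = -7 + (s + 2*z) = -7 + s + 2*z)
H = 1863224/3 (H = -1364*(-1366)/3 = -⅓*(-1863224) = 1863224/3 ≈ 6.2108e+5)
O((966 + v)/(1065 + 936), 866) - H = (-7 + 866 + 2*((966 + 1/96)/(1065 + 936))) - 1*1863224/3 = (-7 + 866 + 2*((92737/96)/2001)) - 1863224/3 = (-7 + 866 + 2*((92737/96)*(1/2001))) - 1863224/3 = (-7 + 866 + 2*(92737/192096)) - 1863224/3 = (-7 + 866 + 92737/96048) - 1863224/3 = 82597969/96048 - 1863224/3 = -59570381615/96048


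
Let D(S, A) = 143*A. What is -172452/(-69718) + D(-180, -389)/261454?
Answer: 20605031011/9114024986 ≈ 2.2608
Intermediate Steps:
-172452/(-69718) + D(-180, -389)/261454 = -172452/(-69718) + (143*(-389))/261454 = -172452*(-1/69718) - 55627*1/261454 = 86226/34859 - 55627/261454 = 20605031011/9114024986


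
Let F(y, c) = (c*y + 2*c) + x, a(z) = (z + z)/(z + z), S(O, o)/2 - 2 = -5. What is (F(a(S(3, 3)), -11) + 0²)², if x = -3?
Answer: 1296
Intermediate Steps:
S(O, o) = -6 (S(O, o) = 4 + 2*(-5) = 4 - 10 = -6)
a(z) = 1 (a(z) = (2*z)/((2*z)) = (2*z)*(1/(2*z)) = 1)
F(y, c) = -3 + 2*c + c*y (F(y, c) = (c*y + 2*c) - 3 = (2*c + c*y) - 3 = -3 + 2*c + c*y)
(F(a(S(3, 3)), -11) + 0²)² = ((-3 + 2*(-11) - 11*1) + 0²)² = ((-3 - 22 - 11) + 0)² = (-36 + 0)² = (-36)² = 1296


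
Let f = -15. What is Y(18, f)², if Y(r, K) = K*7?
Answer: 11025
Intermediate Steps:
Y(r, K) = 7*K
Y(18, f)² = (7*(-15))² = (-105)² = 11025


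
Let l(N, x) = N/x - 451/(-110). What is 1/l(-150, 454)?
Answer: 2270/8557 ≈ 0.26528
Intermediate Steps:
l(N, x) = 41/10 + N/x (l(N, x) = N/x - 451*(-1/110) = N/x + 41/10 = 41/10 + N/x)
1/l(-150, 454) = 1/(41/10 - 150/454) = 1/(41/10 - 150*1/454) = 1/(41/10 - 75/227) = 1/(8557/2270) = 2270/8557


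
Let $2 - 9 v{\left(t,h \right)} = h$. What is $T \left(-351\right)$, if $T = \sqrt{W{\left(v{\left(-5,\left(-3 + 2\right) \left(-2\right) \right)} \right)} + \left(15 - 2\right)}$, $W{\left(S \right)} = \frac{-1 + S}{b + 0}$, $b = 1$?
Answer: $- 702 \sqrt{3} \approx -1215.9$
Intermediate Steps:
$v{\left(t,h \right)} = \frac{2}{9} - \frac{h}{9}$
$W{\left(S \right)} = -1 + S$ ($W{\left(S \right)} = \frac{-1 + S}{1 + 0} = \frac{-1 + S}{1} = \left(-1 + S\right) 1 = -1 + S$)
$T = 2 \sqrt{3}$ ($T = \sqrt{\left(-1 + \left(\frac{2}{9} - \frac{\left(-3 + 2\right) \left(-2\right)}{9}\right)\right) + \left(15 - 2\right)} = \sqrt{\left(-1 + \left(\frac{2}{9} - \frac{\left(-1\right) \left(-2\right)}{9}\right)\right) + \left(15 - 2\right)} = \sqrt{\left(-1 + \left(\frac{2}{9} - \frac{2}{9}\right)\right) + 13} = \sqrt{\left(-1 + 0\right) + 13} = \sqrt{-1 + 13} = \sqrt{12} = 2 \sqrt{3} \approx 3.4641$)
$T \left(-351\right) = 2 \sqrt{3} \left(-351\right) = - 702 \sqrt{3}$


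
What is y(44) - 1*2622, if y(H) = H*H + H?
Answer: -642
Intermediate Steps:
y(H) = H + H² (y(H) = H² + H = H + H²)
y(44) - 1*2622 = 44*(1 + 44) - 1*2622 = 44*45 - 2622 = 1980 - 2622 = -642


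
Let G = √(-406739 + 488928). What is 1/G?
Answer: √82189/82189 ≈ 0.0034881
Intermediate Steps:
G = √82189 ≈ 286.69
1/G = 1/(√82189) = √82189/82189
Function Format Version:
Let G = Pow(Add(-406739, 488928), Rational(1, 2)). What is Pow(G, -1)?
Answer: Mul(Rational(1, 82189), Pow(82189, Rational(1, 2))) ≈ 0.0034881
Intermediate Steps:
G = Pow(82189, Rational(1, 2)) ≈ 286.69
Pow(G, -1) = Pow(Pow(82189, Rational(1, 2)), -1) = Mul(Rational(1, 82189), Pow(82189, Rational(1, 2)))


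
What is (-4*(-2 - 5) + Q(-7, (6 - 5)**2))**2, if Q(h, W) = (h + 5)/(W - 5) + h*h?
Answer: 24025/4 ≈ 6006.3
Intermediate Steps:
Q(h, W) = h**2 + (5 + h)/(-5 + W) (Q(h, W) = (5 + h)/(-5 + W) + h**2 = h**2 + (5 + h)/(-5 + W))
(-4*(-2 - 5) + Q(-7, (6 - 5)**2))**2 = (-4*(-2 - 5) + (5 - 7 - 5*(-7)**2 + (6 - 5)**2*(-7)**2)/(-5 + (6 - 5)**2))**2 = (-4*(-7) + (5 - 7 - 5*49 + 1**2*49)/(-5 + 1**2))**2 = (28 + (5 - 7 - 245 + 1*49)/(-5 + 1))**2 = (28 + (5 - 7 - 245 + 49)/(-4))**2 = (28 - 1/4*(-198))**2 = (28 + 99/2)**2 = (155/2)**2 = 24025/4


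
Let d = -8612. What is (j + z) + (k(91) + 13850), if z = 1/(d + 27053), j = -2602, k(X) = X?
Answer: 209102500/18441 ≈ 11339.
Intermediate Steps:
z = 1/18441 (z = 1/(-8612 + 27053) = 1/18441 ≈ 5.4227e-5)
(j + z) + (k(91) + 13850) = (-2602 + 1/18441) + (91 + 13850) = -47983481/18441 + 13941 = 209102500/18441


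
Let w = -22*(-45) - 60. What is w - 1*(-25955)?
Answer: 26885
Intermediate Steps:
w = 930 (w = 990 - 60 = 930)
w - 1*(-25955) = 930 - 1*(-25955) = 930 + 25955 = 26885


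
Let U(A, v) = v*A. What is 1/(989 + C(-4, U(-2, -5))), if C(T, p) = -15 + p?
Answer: 1/984 ≈ 0.0010163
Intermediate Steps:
U(A, v) = A*v
1/(989 + C(-4, U(-2, -5))) = 1/(989 + (-15 - 2*(-5))) = 1/(989 + (-15 + 10)) = 1/(989 - 5) = 1/984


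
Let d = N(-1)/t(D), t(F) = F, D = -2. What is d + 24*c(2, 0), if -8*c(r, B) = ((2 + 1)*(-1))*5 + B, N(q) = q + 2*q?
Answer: 93/2 ≈ 46.500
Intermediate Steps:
N(q) = 3*q
d = 3/2 (d = (3*(-1))/(-2) = -3*(-1/2) = 3/2 ≈ 1.5000)
c(r, B) = 15/8 - B/8 (c(r, B) = -(((2 + 1)*(-1))*5 + B)/8 = -((3*(-1))*5 + B)/8 = -(-3*5 + B)/8 = -(-15 + B)/8 = 15/8 - B/8)
d + 24*c(2, 0) = 3/2 + 24*(15/8 - 1/8*0) = 3/2 + 24*(15/8 + 0) = 3/2 + 24*(15/8) = 3/2 + 45 = 93/2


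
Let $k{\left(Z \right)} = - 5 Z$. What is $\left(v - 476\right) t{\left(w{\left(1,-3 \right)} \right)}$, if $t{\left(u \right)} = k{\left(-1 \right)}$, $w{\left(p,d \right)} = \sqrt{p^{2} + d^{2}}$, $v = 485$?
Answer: $45$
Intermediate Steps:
$w{\left(p,d \right)} = \sqrt{d^{2} + p^{2}}$
$t{\left(u \right)} = 5$ ($t{\left(u \right)} = \left(-5\right) \left(-1\right) = 5$)
$\left(v - 476\right) t{\left(w{\left(1,-3 \right)} \right)} = \left(485 - 476\right) 5 = 9 \cdot 5 = 45$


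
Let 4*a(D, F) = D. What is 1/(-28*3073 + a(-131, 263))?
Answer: -4/344307 ≈ -1.1618e-5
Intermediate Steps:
a(D, F) = D/4
1/(-28*3073 + a(-131, 263)) = 1/(-28*3073 + (¼)*(-131)) = 1/(-86044 - 131/4) = 1/(-344307/4) = -4/344307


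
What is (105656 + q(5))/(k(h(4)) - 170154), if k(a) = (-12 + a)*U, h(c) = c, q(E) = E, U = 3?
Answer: -105661/170178 ≈ -0.62088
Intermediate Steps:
k(a) = -36 + 3*a (k(a) = (-12 + a)*3 = -36 + 3*a)
(105656 + q(5))/(k(h(4)) - 170154) = (105656 + 5)/((-36 + 3*4) - 170154) = 105661/((-36 + 12) - 170154) = 105661/(-24 - 170154) = 105661/(-170178) = 105661*(-1/170178) = -105661/170178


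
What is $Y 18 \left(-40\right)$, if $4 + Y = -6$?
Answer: $7200$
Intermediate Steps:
$Y = -10$ ($Y = -4 - 6 = -10$)
$Y 18 \left(-40\right) = \left(-10\right) 18 \left(-40\right) = \left(-180\right) \left(-40\right) = 7200$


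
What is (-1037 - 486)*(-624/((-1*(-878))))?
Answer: 475176/439 ≈ 1082.4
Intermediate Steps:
(-1037 - 486)*(-624/((-1*(-878)))) = -(-950352)/878 = -1523*(-312/439) = 475176/439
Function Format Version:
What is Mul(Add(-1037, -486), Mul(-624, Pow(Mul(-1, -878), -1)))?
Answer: Rational(475176, 439) ≈ 1082.4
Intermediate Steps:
Mul(Add(-1037, -486), Mul(-624, Pow(Mul(-1, -878), -1))) = Mul(-1523, Mul(-624, Pow(878, -1))) = Mul(-1523, Mul(-624, Rational(1, 878))) = Mul(-1523, Rational(-312, 439)) = Rational(475176, 439)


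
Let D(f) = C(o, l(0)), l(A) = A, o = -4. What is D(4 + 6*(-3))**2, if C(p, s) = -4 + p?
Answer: 64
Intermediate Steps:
D(f) = -8 (D(f) = -4 - 4 = -8)
D(4 + 6*(-3))**2 = (-8)**2 = 64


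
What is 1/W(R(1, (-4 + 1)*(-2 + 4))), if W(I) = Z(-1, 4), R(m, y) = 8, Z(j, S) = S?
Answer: 1/4 ≈ 0.25000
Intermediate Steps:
W(I) = 4
1/W(R(1, (-4 + 1)*(-2 + 4))) = 1/4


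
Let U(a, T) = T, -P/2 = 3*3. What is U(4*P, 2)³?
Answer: 8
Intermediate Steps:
P = -18 (P = -6*3 = -2*9 = -18)
U(4*P, 2)³ = 2³ = 8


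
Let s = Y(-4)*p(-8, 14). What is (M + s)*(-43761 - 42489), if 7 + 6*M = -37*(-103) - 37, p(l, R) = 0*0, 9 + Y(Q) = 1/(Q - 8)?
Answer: -54150625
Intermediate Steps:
Y(Q) = -9 + 1/(-8 + Q) (Y(Q) = -9 + 1/(Q - 8) = -9 + 1/(-8 + Q))
p(l, R) = 0
M = 3767/6 (M = -7/6 + (-37*(-103) - 37)/6 = -7/6 + (3811 - 37)/6 = -7/6 + (1/6)*3774 = -7/6 + 629 = 3767/6 ≈ 627.83)
s = 0 (s = ((73 - 9*(-4))/(-8 - 4))*0 = ((73 + 36)/(-12))*0 = -1/12*109*0 = -109/12*0 = 0)
(M + s)*(-43761 - 42489) = (3767/6 + 0)*(-43761 - 42489) = (3767/6)*(-86250) = -54150625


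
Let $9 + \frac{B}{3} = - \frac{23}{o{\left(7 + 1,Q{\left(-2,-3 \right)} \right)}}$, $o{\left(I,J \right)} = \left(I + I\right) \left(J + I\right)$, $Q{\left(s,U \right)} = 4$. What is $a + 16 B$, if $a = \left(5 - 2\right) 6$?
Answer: $- \frac{1679}{4} \approx -419.75$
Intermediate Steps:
$o{\left(I,J \right)} = 2 I \left(I + J\right)$
$a = 18$ ($a = 3 \cdot 6 = 18$)
$B = - \frac{1751}{64}$ ($B = -27 + 3 \left(- \frac{23}{2 \left(7 + 1\right) \left(\left(7 + 1\right) + 4\right)}\right) = -27 + 3 \left(- \frac{23}{2 \cdot 8 \left(8 + 4\right)}\right) = -27 + 3 \left(- \frac{23}{2 \cdot 8 \cdot 12}\right) = -27 + 3 \left(- \frac{23}{192}\right) = -27 - \frac{23}{64} = - \frac{1751}{64} \approx -27.359$)
$a + 16 B = 18 + 16 \left(- \frac{1751}{64}\right) = 18 - \frac{1751}{4} = - \frac{1679}{4}$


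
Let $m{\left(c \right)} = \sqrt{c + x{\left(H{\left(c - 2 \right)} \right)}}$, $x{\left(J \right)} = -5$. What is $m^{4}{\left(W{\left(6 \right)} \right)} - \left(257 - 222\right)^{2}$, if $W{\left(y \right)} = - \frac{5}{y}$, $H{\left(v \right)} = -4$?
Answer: $- \frac{42875}{36} \approx -1191.0$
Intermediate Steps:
$m{\left(c \right)} = \sqrt{-5 + c}$ ($m{\left(c \right)} = \sqrt{c - 5} = \sqrt{-5 + c}$)
$m^{4}{\left(W{\left(6 \right)} \right)} - \left(257 - 222\right)^{2} = \left(\sqrt{-5 - \frac{5}{6}}\right)^{4} - \left(257 - 222\right)^{2} = \left(\sqrt{-5 - \frac{5}{6}}\right)^{4} - 35^{2} = \left(\sqrt{-5 - \frac{5}{6}}\right)^{4} - 1225 = \left(\sqrt{- \frac{35}{6}}\right)^{4} - 1225 = \left(\frac{i \sqrt{210}}{6}\right)^{4} - 1225 = \frac{1225}{36} - 1225 = - \frac{42875}{36}$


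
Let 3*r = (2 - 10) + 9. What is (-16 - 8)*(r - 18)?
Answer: 424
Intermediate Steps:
r = ⅓ (r = ((2 - 10) + 9)/3 = (-8 + 9)/3 = (⅓)*1 = ⅓ ≈ 0.33333)
(-16 - 8)*(r - 18) = (-16 - 8)*(⅓ - 18) = -24*(-53/3) = 424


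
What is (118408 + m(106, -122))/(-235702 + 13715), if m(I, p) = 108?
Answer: -118516/221987 ≈ -0.53389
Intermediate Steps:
(118408 + m(106, -122))/(-235702 + 13715) = (118408 + 108)/(-235702 + 13715) = 118516/(-221987) = 118516*(-1/221987) = -118516/221987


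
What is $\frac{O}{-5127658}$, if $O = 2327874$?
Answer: $- \frac{1163937}{2563829} \approx -0.45398$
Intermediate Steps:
$\frac{O}{-5127658} = \frac{2327874}{-5127658} = 2327874 \left(- \frac{1}{5127658}\right) = - \frac{1163937}{2563829}$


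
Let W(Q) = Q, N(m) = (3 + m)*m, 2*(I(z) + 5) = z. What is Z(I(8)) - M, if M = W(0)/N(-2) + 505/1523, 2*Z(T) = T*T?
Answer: 513/3046 ≈ 0.16842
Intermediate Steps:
I(z) = -5 + z/2
Z(T) = T**2/2 (Z(T) = (T*T)/2 = T**2/2)
N(m) = m*(3 + m)
M = 505/1523 (M = 0/((-2*(3 - 2))) + 505/1523 = 0/((-2*1)) + 505*(1/1523) = 0/(-2) + 505/1523 = 0*(-1/2) + 505/1523 = 0 + 505/1523 = 505/1523 ≈ 0.33158)
Z(I(8)) - M = (-5 + (1/2)*8)**2/2 - 1*505/1523 = (-5 + 4)**2/2 - 505/1523 = (1/2)*(-1)**2 - 505/1523 = (1/2)*1 - 505/1523 = 1/2 - 505/1523 = 513/3046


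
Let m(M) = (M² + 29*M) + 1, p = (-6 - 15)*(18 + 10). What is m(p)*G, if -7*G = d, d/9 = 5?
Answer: -14791185/7 ≈ -2.1130e+6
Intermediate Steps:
d = 45 (d = 9*5 = 45)
G = -45/7 (G = -⅐*45 = -45/7 ≈ -6.4286)
p = -588 (p = -21*28 = -588)
m(M) = 1 + M² + 29*M
m(p)*G = (1 + (-588)² + 29*(-588))*(-45/7) = (1 + 345744 - 17052)*(-45/7) = 328693*(-45/7) = -14791185/7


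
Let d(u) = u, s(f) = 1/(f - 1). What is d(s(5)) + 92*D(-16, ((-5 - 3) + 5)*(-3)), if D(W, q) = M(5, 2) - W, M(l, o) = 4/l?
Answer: 30917/20 ≈ 1545.8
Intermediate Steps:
s(f) = 1/(-1 + f)
D(W, q) = ⅘ - W (D(W, q) = 4/5 - W = 4*(⅕) - W = ⅘ - W)
d(s(5)) + 92*D(-16, ((-5 - 3) + 5)*(-3)) = 1/(-1 + 5) + 92*(⅘ - 1*(-16)) = 1/4 + 92*(⅘ + 16) = ¼ + 92*(84/5) = ¼ + 7728/5 = 30917/20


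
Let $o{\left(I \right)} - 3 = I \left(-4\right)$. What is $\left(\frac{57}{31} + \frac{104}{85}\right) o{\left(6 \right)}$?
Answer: $- \frac{169449}{2635} \approx -64.307$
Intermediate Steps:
$o{\left(I \right)} = 3 - 4 I$ ($o{\left(I \right)} = 3 + I \left(-4\right) = 3 - 4 I$)
$\left(\frac{57}{31} + \frac{104}{85}\right) o{\left(6 \right)} = \left(\frac{57}{31} + \frac{104}{85}\right) \left(3 - 24\right) = \left(57 \cdot \frac{1}{31} + 104 \cdot \frac{1}{85}\right) \left(3 - 24\right) = \left(\frac{57}{31} + \frac{104}{85}\right) \left(-21\right) = \frac{8069}{2635} \left(-21\right) = - \frac{169449}{2635}$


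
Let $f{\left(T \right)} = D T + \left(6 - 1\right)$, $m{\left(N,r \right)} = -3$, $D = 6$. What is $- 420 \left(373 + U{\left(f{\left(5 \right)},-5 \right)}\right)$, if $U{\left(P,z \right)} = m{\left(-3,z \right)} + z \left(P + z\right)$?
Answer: $-92400$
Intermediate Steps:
$f{\left(T \right)} = 5 + 6 T$ ($f{\left(T \right)} = 6 T + \left(6 - 1\right) = 6 T + 5 = 5 + 6 T$)
$U{\left(P,z \right)} = -3 + z \left(P + z\right)$
$- 420 \left(373 + U{\left(f{\left(5 \right)},-5 \right)}\right) = - 420 \left(373 + \left(-3 + \left(-5\right)^{2} + \left(5 + 6 \cdot 5\right) \left(-5\right)\right)\right) = - 420 \left(373 + \left(-3 + 25 + \left(5 + 30\right) \left(-5\right)\right)\right) = - 420 \left(373 + \left(-3 + 25 + 35 \left(-5\right)\right)\right) = - 420 \left(373 - 153\right) = \left(-420\right) 220 = -92400$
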